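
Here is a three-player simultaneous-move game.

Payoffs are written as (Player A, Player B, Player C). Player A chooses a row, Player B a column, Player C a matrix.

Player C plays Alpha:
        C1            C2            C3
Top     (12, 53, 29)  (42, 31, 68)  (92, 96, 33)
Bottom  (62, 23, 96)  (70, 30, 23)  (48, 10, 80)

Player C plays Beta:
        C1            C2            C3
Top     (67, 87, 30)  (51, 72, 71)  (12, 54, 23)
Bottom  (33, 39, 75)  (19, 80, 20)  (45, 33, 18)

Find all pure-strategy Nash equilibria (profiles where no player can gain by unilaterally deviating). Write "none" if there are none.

(Top, C1, Beta); (Top, C3, Alpha); (Bottom, C2, Alpha)

(Top, C1, Alpha): Player A can switch to Bottom (12 → 62). Not NE.
(Top, C1, Beta): Player A gets 67, best alternative 33; Player B gets 87, best alternative 72; Player C gets 30, best alternative 29. No profitable deviation — NE.
(Top, C2, Alpha): Player A can switch to Bottom (42 → 70). Not NE.
(Top, C2, Beta): Player B can switch to C1 (72 → 87). Not NE.
(Top, C3, Alpha): Player A gets 92, best alternative 48; Player B gets 96, best alternative 53; Player C gets 33, best alternative 23. No profitable deviation — NE.
(Top, C3, Beta): Player A can switch to Bottom (12 → 45). Not NE.
(Bottom, C1, Alpha): Player B can switch to C2 (23 → 30). Not NE.
(Bottom, C1, Beta): Player A can switch to Top (33 → 67). Not NE.
(Bottom, C2, Alpha): Player A gets 70, best alternative 42; Player B gets 30, best alternative 23; Player C gets 23, best alternative 20. No profitable deviation — NE.
(Bottom, C2, Beta): Player A can switch to Top (19 → 51). Not NE.
(Bottom, C3, Alpha): Player A can switch to Top (48 → 92). Not NE.
(Bottom, C3, Beta): Player B can switch to C1 (33 → 39). Not NE.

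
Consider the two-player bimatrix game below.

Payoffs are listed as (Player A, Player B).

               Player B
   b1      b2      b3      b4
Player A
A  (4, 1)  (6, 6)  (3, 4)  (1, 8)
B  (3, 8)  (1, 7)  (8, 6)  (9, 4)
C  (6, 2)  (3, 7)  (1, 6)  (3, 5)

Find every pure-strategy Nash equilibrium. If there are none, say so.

none

(A, b1): Player A can switch to C (4 → 6). Not NE.
(A, b2): Player B can switch to b4 (6 → 8). Not NE.
(A, b3): Player A can switch to B (3 → 8). Not NE.
(A, b4): Player A can switch to B (1 → 9). Not NE.
(B, b1): Player A can switch to A (3 → 4). Not NE.
(B, b2): Player A can switch to A (1 → 6). Not NE.
(B, b3): Player B can switch to b1 (6 → 8). Not NE.
(B, b4): Player B can switch to b1 (4 → 8). Not NE.
(C, b1): Player B can switch to b2 (2 → 7). Not NE.
(C, b2): Player A can switch to A (3 → 6). Not NE.
(The remaining 2 profiles each have a profitable deviation by the same check.)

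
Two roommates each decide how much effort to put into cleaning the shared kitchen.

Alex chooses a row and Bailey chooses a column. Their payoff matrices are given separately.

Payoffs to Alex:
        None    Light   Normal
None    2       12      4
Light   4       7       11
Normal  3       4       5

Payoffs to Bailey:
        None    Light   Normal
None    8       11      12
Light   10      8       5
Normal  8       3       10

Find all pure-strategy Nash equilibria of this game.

Pure NE: (Light, None)

(None, None): Alex can switch to Light (2 → 4). Not NE.
(None, Light): Bailey can switch to Normal (11 → 12). Not NE.
(None, Normal): Alex can switch to Light (4 → 11). Not NE.
(Light, None): Alex gets 4, best alternative 3; Bailey gets 10, best alternative 8. No profitable deviation — NE.
(Light, Light): Alex can switch to None (7 → 12). Not NE.
(Light, Normal): Bailey can switch to None (5 → 10). Not NE.
(Normal, None): Alex can switch to Light (3 → 4). Not NE.
(Normal, Light): Alex can switch to None (4 → 12). Not NE.
(Normal, Normal): Alex can switch to Light (5 → 11). Not NE.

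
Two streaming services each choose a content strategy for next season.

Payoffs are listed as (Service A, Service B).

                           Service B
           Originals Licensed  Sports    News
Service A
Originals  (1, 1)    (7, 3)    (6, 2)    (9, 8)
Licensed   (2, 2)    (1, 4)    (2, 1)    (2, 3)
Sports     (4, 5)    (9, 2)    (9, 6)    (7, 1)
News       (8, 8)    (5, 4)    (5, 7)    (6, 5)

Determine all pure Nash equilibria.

Pure-strategy Nash equilibria: (Originals, News); (Sports, Sports); (News, Originals)

Service A against Originals: payoffs 1, 2, 4, 8 → best response News.
Service A against Licensed: payoffs 7, 1, 9, 5 → best response Sports.
Service A against Sports: payoffs 6, 2, 9, 5 → best response Sports.
Service A against News: payoffs 9, 2, 7, 6 → best response Originals.
Service B against Originals: payoffs 1, 3, 2, 8 → best response News.
Service B against Licensed: payoffs 2, 4, 1, 3 → best response Licensed.
Service B against Sports: payoffs 5, 2, 6, 1 → best response Sports.
Service B against News: payoffs 8, 4, 7, 5 → best response Originals.
Mutual best responses: (Originals, News); (Sports, Sports); (News, Originals).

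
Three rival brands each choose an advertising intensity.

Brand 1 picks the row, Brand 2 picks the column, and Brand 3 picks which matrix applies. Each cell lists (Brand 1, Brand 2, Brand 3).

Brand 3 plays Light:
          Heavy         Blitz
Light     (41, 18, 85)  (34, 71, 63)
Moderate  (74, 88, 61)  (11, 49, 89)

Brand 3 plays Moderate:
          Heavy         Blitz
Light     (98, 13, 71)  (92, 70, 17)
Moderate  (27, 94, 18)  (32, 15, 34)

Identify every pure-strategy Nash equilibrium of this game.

Pure-strategy Nash equilibria: (Light, Blitz, Light); (Moderate, Heavy, Light)

For each player, find the best response to each opponent profile; mutual best responses are the pure NE.
Brand 1 against (Heavy, Light): payoffs 41, 74 → best response Moderate.
Brand 1 against (Heavy, Moderate): payoffs 98, 27 → best response Light.
Brand 1 against (Blitz, Light): payoffs 34, 11 → best response Light.
Brand 1 against (Blitz, Moderate): payoffs 92, 32 → best response Light.
Brand 2 against (Light, Light): payoffs 18, 71 → best response Blitz.
Brand 2 against (Light, Moderate): payoffs 13, 70 → best response Blitz.
Brand 2 against (Moderate, Light): payoffs 88, 49 → best response Heavy.
Brand 2 against (Moderate, Moderate): payoffs 94, 15 → best response Heavy.
Brand 3 against (Light, Heavy): payoffs 85, 71 → best response Light.
Brand 3 against (Light, Blitz): payoffs 63, 17 → best response Light.
Brand 3 against (Moderate, Heavy): payoffs 61, 18 → best response Light.
Brand 3 against (Moderate, Blitz): payoffs 89, 34 → best response Light.
Mutual best responses: (Light, Blitz, Light); (Moderate, Heavy, Light).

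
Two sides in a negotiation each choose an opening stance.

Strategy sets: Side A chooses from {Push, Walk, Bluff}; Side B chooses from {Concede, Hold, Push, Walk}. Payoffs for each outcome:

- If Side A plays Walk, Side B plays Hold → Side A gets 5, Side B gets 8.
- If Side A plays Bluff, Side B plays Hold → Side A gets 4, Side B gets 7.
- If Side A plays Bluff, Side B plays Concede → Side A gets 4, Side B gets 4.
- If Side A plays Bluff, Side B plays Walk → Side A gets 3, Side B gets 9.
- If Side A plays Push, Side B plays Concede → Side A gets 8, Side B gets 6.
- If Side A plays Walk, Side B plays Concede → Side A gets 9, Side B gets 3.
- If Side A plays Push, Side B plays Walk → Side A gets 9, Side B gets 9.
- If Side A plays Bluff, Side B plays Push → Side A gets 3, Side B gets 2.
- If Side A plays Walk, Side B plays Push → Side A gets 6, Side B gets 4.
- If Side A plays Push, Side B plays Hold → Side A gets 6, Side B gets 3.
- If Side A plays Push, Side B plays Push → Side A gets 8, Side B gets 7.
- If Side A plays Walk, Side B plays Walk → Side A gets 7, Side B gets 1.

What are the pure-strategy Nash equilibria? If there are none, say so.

For each player, find the best response to each opponent profile; mutual best responses are the pure NE.
Side A against Concede: payoffs 8, 9, 4 → best response Walk.
Side A against Hold: payoffs 6, 5, 4 → best response Push.
Side A against Push: payoffs 8, 6, 3 → best response Push.
Side A against Walk: payoffs 9, 7, 3 → best response Push.
Side B against Push: payoffs 6, 3, 7, 9 → best response Walk.
Side B against Walk: payoffs 3, 8, 4, 1 → best response Hold.
Side B against Bluff: payoffs 4, 7, 2, 9 → best response Walk.
Mutual best responses: (Push, Walk).

Pure NE: (Push, Walk)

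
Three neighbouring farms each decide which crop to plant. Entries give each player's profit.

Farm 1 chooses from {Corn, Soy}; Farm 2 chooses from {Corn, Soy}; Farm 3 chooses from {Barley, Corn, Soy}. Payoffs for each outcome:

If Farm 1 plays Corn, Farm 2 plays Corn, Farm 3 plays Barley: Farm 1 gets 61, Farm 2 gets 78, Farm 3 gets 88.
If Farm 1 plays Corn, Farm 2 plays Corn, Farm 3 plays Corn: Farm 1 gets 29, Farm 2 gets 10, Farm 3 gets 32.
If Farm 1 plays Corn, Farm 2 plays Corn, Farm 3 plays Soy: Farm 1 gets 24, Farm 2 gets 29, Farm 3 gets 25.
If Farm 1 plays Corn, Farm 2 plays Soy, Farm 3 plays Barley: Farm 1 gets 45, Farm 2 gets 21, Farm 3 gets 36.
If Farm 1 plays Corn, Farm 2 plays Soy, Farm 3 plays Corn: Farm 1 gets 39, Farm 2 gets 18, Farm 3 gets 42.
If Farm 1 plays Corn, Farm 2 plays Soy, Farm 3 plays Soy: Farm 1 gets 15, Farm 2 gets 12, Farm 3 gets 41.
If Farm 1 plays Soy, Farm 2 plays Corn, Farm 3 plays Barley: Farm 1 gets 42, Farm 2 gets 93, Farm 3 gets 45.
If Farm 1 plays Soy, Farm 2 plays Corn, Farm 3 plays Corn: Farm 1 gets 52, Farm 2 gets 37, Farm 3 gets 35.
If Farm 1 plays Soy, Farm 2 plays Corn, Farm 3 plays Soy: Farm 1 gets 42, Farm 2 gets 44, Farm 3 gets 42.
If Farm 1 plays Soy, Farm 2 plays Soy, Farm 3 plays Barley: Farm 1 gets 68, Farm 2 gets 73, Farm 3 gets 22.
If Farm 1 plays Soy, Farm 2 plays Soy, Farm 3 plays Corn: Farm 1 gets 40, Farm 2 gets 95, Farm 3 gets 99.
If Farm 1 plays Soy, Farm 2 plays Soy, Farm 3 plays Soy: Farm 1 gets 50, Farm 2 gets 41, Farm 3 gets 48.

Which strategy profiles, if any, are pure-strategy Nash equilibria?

Farm 1 against (Corn, Barley): payoffs 61, 42 → best response Corn.
Farm 1 against (Corn, Corn): payoffs 29, 52 → best response Soy.
Farm 1 against (Corn, Soy): payoffs 24, 42 → best response Soy.
Farm 1 against (Soy, Barley): payoffs 45, 68 → best response Soy.
Farm 1 against (Soy, Corn): payoffs 39, 40 → best response Soy.
Farm 1 against (Soy, Soy): payoffs 15, 50 → best response Soy.
Farm 2 against (Corn, Barley): payoffs 78, 21 → best response Corn.
Farm 2 against (Corn, Corn): payoffs 10, 18 → best response Soy.
Farm 2 against (Corn, Soy): payoffs 29, 12 → best response Corn.
Farm 2 against (Soy, Barley): payoffs 93, 73 → best response Corn.
Farm 2 against (Soy, Corn): payoffs 37, 95 → best response Soy.
Farm 2 against (Soy, Soy): payoffs 44, 41 → best response Corn.
Farm 3 against (Corn, Corn): payoffs 88, 32, 25 → best response Barley.
Farm 3 against (Corn, Soy): payoffs 36, 42, 41 → best response Corn.
Farm 3 against (Soy, Corn): payoffs 45, 35, 42 → best response Barley.
Farm 3 against (Soy, Soy): payoffs 22, 99, 48 → best response Corn.
Mutual best responses: (Corn, Corn, Barley); (Soy, Soy, Corn).

Pure-strategy Nash equilibria: (Corn, Corn, Barley); (Soy, Soy, Corn)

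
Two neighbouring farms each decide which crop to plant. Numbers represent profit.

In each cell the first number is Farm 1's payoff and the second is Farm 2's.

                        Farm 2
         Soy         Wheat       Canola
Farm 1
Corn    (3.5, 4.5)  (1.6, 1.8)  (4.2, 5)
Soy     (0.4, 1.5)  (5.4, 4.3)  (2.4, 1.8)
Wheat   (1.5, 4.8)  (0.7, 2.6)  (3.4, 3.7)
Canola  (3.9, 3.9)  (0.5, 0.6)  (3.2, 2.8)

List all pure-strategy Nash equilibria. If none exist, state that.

For each strategy profile, look for a profitable unilateral deviation.
(Corn, Soy): Farm 1 can switch to Canola (3.5 → 3.9). Not NE.
(Corn, Wheat): Farm 1 can switch to Soy (1.6 → 5.4). Not NE.
(Corn, Canola): Farm 1 gets 4.2, best alternative 3.4; Farm 2 gets 5, best alternative 4.5. No profitable deviation — NE.
(Soy, Soy): Farm 1 can switch to Corn (0.4 → 3.5). Not NE.
(Soy, Wheat): Farm 1 gets 5.4, best alternative 1.6; Farm 2 gets 4.3, best alternative 1.8. No profitable deviation — NE.
(Soy, Canola): Farm 1 can switch to Corn (2.4 → 4.2). Not NE.
(Wheat, Soy): Farm 1 can switch to Corn (1.5 → 3.5). Not NE.
(Wheat, Wheat): Farm 1 can switch to Corn (0.7 → 1.6). Not NE.
(Wheat, Canola): Farm 1 can switch to Corn (3.4 → 4.2). Not NE.
(Canola, Soy): Farm 1 gets 3.9, best alternative 3.5; Farm 2 gets 3.9, best alternative 2.8. No profitable deviation — NE.
(Canola, Wheat): Farm 1 can switch to Corn (0.5 → 1.6). Not NE.
(The remaining 1 profile has a profitable deviation by the same check.)

The pure Nash equilibria are (Corn, Canola), (Soy, Wheat), (Canola, Soy).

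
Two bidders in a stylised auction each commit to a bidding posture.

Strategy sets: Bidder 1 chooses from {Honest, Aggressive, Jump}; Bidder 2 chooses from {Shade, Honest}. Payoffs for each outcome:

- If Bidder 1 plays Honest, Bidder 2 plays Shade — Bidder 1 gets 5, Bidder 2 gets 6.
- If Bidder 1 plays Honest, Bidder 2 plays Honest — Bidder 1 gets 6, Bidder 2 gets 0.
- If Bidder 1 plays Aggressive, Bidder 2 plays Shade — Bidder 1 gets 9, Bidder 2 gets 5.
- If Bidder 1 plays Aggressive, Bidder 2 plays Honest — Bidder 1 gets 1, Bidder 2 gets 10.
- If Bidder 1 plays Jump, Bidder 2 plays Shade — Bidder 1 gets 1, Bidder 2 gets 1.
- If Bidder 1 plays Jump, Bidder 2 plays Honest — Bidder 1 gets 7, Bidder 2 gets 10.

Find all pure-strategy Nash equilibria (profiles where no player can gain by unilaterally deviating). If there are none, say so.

(Honest, Shade): Bidder 1 can switch to Aggressive (5 → 9). Not NE.
(Honest, Honest): Bidder 1 can switch to Jump (6 → 7). Not NE.
(Aggressive, Shade): Bidder 2 can switch to Honest (5 → 10). Not NE.
(Aggressive, Honest): Bidder 1 can switch to Honest (1 → 6). Not NE.
(Jump, Shade): Bidder 1 can switch to Honest (1 → 5). Not NE.
(Jump, Honest): Bidder 1 gets 7, best alternative 6; Bidder 2 gets 10, best alternative 1. No profitable deviation — NE.

(Jump, Honest)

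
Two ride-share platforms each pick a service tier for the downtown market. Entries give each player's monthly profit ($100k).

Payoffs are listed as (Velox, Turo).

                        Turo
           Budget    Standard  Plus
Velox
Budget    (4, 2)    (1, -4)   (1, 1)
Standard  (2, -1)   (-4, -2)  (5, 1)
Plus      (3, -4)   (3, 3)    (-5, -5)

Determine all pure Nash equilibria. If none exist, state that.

(Budget, Budget): Velox gets 4, best alternative 3; Turo gets 2, best alternative 1. No profitable deviation — NE.
(Budget, Standard): Velox can switch to Plus (1 → 3). Not NE.
(Budget, Plus): Velox can switch to Standard (1 → 5). Not NE.
(Standard, Budget): Velox can switch to Budget (2 → 4). Not NE.
(Standard, Standard): Velox can switch to Budget (-4 → 1). Not NE.
(Standard, Plus): Velox gets 5, best alternative 1; Turo gets 1, best alternative -1. No profitable deviation — NE.
(Plus, Budget): Velox can switch to Budget (3 → 4). Not NE.
(Plus, Standard): Velox gets 3, best alternative 1; Turo gets 3, best alternative -4. No profitable deviation — NE.
(Plus, Plus): Velox can switch to Budget (-5 → 1). Not NE.

The pure Nash equilibria are (Budget, Budget) and (Standard, Plus) and (Plus, Standard).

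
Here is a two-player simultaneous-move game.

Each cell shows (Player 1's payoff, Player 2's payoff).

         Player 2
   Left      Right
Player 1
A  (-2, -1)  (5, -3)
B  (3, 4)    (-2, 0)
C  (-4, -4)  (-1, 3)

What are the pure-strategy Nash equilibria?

Player 1 against Left: payoffs -2, 3, -4 → best response B.
Player 1 against Right: payoffs 5, -2, -1 → best response A.
Player 2 against A: payoffs -1, -3 → best response Left.
Player 2 against B: payoffs 4, 0 → best response Left.
Player 2 against C: payoffs -4, 3 → best response Right.
Mutual best responses: (B, Left).

Pure NE: (B, Left)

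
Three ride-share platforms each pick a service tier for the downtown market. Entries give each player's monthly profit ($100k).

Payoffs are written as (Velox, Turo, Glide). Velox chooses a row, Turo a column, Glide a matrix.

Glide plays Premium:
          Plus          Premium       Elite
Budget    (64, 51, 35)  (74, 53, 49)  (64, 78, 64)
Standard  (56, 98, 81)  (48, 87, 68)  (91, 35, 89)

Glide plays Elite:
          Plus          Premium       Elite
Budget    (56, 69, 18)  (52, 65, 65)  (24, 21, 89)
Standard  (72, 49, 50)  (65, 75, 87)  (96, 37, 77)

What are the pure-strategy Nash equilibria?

(Budget, Plus, Premium): Turo can switch to Premium (51 → 53). Not NE.
(Budget, Plus, Elite): Velox can switch to Standard (56 → 72). Not NE.
(Budget, Premium, Premium): Turo can switch to Elite (53 → 78). Not NE.
(Budget, Premium, Elite): Velox can switch to Standard (52 → 65). Not NE.
(Budget, Elite, Premium): Velox can switch to Standard (64 → 91). Not NE.
(Budget, Elite, Elite): Velox can switch to Standard (24 → 96). Not NE.
(Standard, Plus, Premium): Velox can switch to Budget (56 → 64). Not NE.
(Standard, Plus, Elite): Turo can switch to Premium (49 → 75). Not NE.
(Standard, Premium, Elite): Velox gets 65, best alternative 52; Turo gets 75, best alternative 49; Glide gets 87, best alternative 68. No profitable deviation — NE.
(The remaining 3 profiles each have a profitable deviation by the same check.)

The unique pure-strategy Nash equilibrium is (Standard, Premium, Elite).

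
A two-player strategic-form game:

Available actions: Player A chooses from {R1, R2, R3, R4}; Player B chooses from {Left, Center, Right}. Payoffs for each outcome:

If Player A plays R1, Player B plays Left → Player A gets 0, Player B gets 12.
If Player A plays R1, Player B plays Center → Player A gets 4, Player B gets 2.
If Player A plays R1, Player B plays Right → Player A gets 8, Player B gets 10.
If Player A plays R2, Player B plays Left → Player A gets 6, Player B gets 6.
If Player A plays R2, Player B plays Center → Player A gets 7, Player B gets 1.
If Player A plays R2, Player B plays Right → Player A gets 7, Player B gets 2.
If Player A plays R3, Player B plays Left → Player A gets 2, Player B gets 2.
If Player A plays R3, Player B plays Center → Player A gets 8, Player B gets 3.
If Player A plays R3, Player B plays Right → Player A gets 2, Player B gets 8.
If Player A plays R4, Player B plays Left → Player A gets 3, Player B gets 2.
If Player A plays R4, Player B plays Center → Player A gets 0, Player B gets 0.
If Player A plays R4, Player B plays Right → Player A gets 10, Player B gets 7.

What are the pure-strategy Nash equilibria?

Pure-strategy Nash equilibria: (R2, Left), (R4, Right)

Check each profile: it is a Nash equilibrium iff no player can strictly gain by switching unilaterally.
(R1, Left): Player A can switch to R2 (0 → 6). Not NE.
(R1, Center): Player A can switch to R2 (4 → 7). Not NE.
(R1, Right): Player A can switch to R4 (8 → 10). Not NE.
(R2, Left): Player A gets 6, best alternative 3; Player B gets 6, best alternative 2. No profitable deviation — NE.
(R2, Center): Player A can switch to R3 (7 → 8). Not NE.
(R2, Right): Player A can switch to R1 (7 → 8). Not NE.
(R3, Left): Player A can switch to R2 (2 → 6). Not NE.
(R3, Center): Player B can switch to Right (3 → 8). Not NE.
(R3, Right): Player A can switch to R1 (2 → 8). Not NE.
(R4, Left): Player A can switch to R2 (3 → 6). Not NE.
(R4, Center): Player A can switch to R1 (0 → 4). Not NE.
(R4, Right): Player A gets 10, best alternative 8; Player B gets 7, best alternative 2. No profitable deviation — NE.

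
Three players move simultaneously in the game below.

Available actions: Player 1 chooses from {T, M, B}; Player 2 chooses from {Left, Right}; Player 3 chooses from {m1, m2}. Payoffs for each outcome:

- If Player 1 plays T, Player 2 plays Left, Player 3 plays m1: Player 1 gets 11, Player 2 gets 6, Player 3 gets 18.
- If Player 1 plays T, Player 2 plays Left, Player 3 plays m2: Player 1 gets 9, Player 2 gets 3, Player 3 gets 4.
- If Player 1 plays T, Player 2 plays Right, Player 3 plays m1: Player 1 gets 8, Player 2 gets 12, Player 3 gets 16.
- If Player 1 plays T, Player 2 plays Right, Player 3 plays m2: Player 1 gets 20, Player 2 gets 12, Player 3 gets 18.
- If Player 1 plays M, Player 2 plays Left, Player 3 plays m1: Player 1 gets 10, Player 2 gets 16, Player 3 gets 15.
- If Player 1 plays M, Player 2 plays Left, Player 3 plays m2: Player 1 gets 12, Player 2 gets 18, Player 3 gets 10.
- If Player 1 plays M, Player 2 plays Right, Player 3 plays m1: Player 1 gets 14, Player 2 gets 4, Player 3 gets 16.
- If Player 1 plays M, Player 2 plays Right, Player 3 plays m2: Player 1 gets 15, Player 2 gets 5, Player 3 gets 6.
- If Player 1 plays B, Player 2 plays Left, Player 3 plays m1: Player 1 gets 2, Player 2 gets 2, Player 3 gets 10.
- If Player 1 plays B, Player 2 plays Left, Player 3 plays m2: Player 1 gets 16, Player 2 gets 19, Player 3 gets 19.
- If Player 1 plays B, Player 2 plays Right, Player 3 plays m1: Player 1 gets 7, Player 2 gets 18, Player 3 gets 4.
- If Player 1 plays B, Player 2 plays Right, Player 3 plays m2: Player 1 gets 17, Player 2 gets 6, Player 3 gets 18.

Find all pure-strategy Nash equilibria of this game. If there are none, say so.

Player 1 against (Left, m1): payoffs 11, 10, 2 → best response T.
Player 1 against (Left, m2): payoffs 9, 12, 16 → best response B.
Player 1 against (Right, m1): payoffs 8, 14, 7 → best response M.
Player 1 against (Right, m2): payoffs 20, 15, 17 → best response T.
Player 2 against (T, m1): payoffs 6, 12 → best response Right.
Player 2 against (T, m2): payoffs 3, 12 → best response Right.
Player 2 against (M, m1): payoffs 16, 4 → best response Left.
Player 2 against (M, m2): payoffs 18, 5 → best response Left.
Player 2 against (B, m1): payoffs 2, 18 → best response Right.
Player 2 against (B, m2): payoffs 19, 6 → best response Left.
Player 3 against (T, Left): payoffs 18, 4 → best response m1.
Player 3 against (T, Right): payoffs 16, 18 → best response m2.
Player 3 against (M, Left): payoffs 15, 10 → best response m1.
Player 3 against (M, Right): payoffs 16, 6 → best response m1.
Player 3 against (B, Left): payoffs 10, 19 → best response m2.
Player 3 against (B, Right): payoffs 4, 18 → best response m2.
Mutual best responses: (T, Right, m2); (B, Left, m2).

(T, Right, m2); (B, Left, m2)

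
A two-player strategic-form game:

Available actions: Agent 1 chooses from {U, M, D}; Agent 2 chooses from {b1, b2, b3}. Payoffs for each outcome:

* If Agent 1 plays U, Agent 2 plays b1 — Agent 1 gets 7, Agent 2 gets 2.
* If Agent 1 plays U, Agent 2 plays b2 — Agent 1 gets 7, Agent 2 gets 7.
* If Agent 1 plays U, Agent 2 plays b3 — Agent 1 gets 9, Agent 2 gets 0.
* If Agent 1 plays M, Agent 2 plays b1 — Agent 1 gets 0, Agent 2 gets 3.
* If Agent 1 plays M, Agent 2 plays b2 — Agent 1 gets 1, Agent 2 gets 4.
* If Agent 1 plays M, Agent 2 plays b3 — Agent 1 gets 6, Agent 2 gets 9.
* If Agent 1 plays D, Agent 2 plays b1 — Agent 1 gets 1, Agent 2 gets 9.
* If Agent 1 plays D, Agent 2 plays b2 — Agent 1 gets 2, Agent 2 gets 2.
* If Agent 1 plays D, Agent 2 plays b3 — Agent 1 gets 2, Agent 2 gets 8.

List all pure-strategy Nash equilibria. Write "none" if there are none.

(U, b1): Agent 2 can switch to b2 (2 → 7). Not NE.
(U, b2): Agent 1 gets 7, best alternative 2; Agent 2 gets 7, best alternative 2. No profitable deviation — NE.
(U, b3): Agent 2 can switch to b1 (0 → 2). Not NE.
(M, b1): Agent 1 can switch to U (0 → 7). Not NE.
(M, b2): Agent 1 can switch to U (1 → 7). Not NE.
(M, b3): Agent 1 can switch to U (6 → 9). Not NE.
(D, b1): Agent 1 can switch to U (1 → 7). Not NE.
(D, b2): Agent 1 can switch to U (2 → 7). Not NE.
(D, b3): Agent 1 can switch to U (2 → 9). Not NE.

The unique pure-strategy Nash equilibrium is (U, b2).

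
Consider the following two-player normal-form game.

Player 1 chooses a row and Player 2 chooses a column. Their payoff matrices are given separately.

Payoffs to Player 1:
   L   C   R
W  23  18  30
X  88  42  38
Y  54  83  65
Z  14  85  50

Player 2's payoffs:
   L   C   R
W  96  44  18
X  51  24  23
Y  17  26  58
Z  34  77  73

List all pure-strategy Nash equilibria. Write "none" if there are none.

Player 1 against L: payoffs 23, 88, 54, 14 → best response X.
Player 1 against C: payoffs 18, 42, 83, 85 → best response Z.
Player 1 against R: payoffs 30, 38, 65, 50 → best response Y.
Player 2 against W: payoffs 96, 44, 18 → best response L.
Player 2 against X: payoffs 51, 24, 23 → best response L.
Player 2 against Y: payoffs 17, 26, 58 → best response R.
Player 2 against Z: payoffs 34, 77, 73 → best response C.
Mutual best responses: (X, L); (Y, R); (Z, C).

(X, L), (Y, R), (Z, C)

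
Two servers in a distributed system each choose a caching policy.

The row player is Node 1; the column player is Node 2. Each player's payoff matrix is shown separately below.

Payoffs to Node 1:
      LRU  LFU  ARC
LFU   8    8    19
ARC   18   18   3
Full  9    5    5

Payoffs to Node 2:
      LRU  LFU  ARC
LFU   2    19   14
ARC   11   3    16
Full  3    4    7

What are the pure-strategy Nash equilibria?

This game has no pure Nash equilibrium.

Check each profile: it is a Nash equilibrium iff no player can strictly gain by switching unilaterally.
(LFU, LRU): Node 1 can switch to ARC (8 → 18). Not NE.
(LFU, LFU): Node 1 can switch to ARC (8 → 18). Not NE.
(LFU, ARC): Node 2 can switch to LFU (14 → 19). Not NE.
(ARC, LRU): Node 2 can switch to ARC (11 → 16). Not NE.
(ARC, LFU): Node 2 can switch to LRU (3 → 11). Not NE.
(ARC, ARC): Node 1 can switch to LFU (3 → 19). Not NE.
(Full, LRU): Node 1 can switch to ARC (9 → 18). Not NE.
(Full, LFU): Node 1 can switch to LFU (5 → 8). Not NE.
(Full, ARC): Node 1 can switch to LFU (5 → 19). Not NE.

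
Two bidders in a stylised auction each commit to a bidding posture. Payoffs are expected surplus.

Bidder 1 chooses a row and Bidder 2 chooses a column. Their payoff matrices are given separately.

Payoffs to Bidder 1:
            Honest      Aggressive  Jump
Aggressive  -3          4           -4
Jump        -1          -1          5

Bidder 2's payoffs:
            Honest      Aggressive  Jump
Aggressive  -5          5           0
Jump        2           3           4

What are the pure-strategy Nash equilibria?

Bidder 1 against Honest: payoffs -3, -1 → best response Jump.
Bidder 1 against Aggressive: payoffs 4, -1 → best response Aggressive.
Bidder 1 against Jump: payoffs -4, 5 → best response Jump.
Bidder 2 against Aggressive: payoffs -5, 5, 0 → best response Aggressive.
Bidder 2 against Jump: payoffs 2, 3, 4 → best response Jump.
Mutual best responses: (Aggressive, Aggressive); (Jump, Jump).

(Aggressive, Aggressive); (Jump, Jump)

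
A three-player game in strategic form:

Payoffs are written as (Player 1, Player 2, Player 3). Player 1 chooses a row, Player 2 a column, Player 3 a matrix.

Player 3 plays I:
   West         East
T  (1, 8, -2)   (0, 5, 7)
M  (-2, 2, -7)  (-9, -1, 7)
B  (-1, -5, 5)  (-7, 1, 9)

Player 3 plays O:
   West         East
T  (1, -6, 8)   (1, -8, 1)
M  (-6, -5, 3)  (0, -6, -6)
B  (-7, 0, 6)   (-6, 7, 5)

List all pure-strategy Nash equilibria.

Player 1 against (West, I): payoffs 1, -2, -1 → best response T.
Player 1 against (West, O): payoffs 1, -6, -7 → best response T.
Player 1 against (East, I): payoffs 0, -9, -7 → best response T.
Player 1 against (East, O): payoffs 1, 0, -6 → best response T.
Player 2 against (T, I): payoffs 8, 5 → best response West.
Player 2 against (T, O): payoffs -6, -8 → best response West.
Player 2 against (M, I): payoffs 2, -1 → best response West.
Player 2 against (M, O): payoffs -5, -6 → best response West.
Player 2 against (B, I): payoffs -5, 1 → best response East.
Player 2 against (B, O): payoffs 0, 7 → best response East.
Player 3 against (T, West): payoffs -2, 8 → best response O.
Player 3 against (T, East): payoffs 7, 1 → best response I.
Player 3 against (M, West): payoffs -7, 3 → best response O.
Player 3 against (M, East): payoffs 7, -6 → best response I.
Player 3 against (B, West): payoffs 5, 6 → best response O.
Player 3 against (B, East): payoffs 9, 5 → best response I.
Mutual best responses: (T, West, O).

Pure NE: (T, West, O)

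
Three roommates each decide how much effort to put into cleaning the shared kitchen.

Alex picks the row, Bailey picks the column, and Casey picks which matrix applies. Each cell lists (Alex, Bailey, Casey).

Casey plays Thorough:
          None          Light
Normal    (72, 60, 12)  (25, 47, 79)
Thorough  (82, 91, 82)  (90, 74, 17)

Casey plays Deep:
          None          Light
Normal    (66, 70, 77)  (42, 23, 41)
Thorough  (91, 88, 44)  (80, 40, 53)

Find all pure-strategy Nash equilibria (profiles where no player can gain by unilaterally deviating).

For each strategy profile, look for a profitable unilateral deviation.
(Normal, None, Thorough): Alex can switch to Thorough (72 → 82). Not NE.
(Normal, None, Deep): Alex can switch to Thorough (66 → 91). Not NE.
(Normal, Light, Thorough): Alex can switch to Thorough (25 → 90). Not NE.
(Normal, Light, Deep): Alex can switch to Thorough (42 → 80). Not NE.
(Thorough, None, Thorough): Alex gets 82, best alternative 72; Bailey gets 91, best alternative 74; Casey gets 82, best alternative 44. No profitable deviation — NE.
(Thorough, None, Deep): Casey can switch to Thorough (44 → 82). Not NE.
(Thorough, Light, Thorough): Bailey can switch to None (74 → 91). Not NE.
(Thorough, Light, Deep): Bailey can switch to None (40 → 88). Not NE.

(Thorough, None, Thorough)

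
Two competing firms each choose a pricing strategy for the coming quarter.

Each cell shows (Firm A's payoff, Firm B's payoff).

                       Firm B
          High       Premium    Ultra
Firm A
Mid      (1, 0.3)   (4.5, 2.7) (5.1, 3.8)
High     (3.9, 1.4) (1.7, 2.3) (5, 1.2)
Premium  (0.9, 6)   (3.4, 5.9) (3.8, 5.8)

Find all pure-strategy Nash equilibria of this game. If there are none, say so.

(Mid, High): Firm A can switch to High (1 → 3.9). Not NE.
(Mid, Premium): Firm B can switch to Ultra (2.7 → 3.8). Not NE.
(Mid, Ultra): Firm A gets 5.1, best alternative 5; Firm B gets 3.8, best alternative 2.7. No profitable deviation — NE.
(High, High): Firm B can switch to Premium (1.4 → 2.3). Not NE.
(High, Premium): Firm A can switch to Mid (1.7 → 4.5). Not NE.
(High, Ultra): Firm A can switch to Mid (5 → 5.1). Not NE.
(Premium, High): Firm A can switch to Mid (0.9 → 1). Not NE.
(Premium, Premium): Firm A can switch to Mid (3.4 → 4.5). Not NE.
(Premium, Ultra): Firm A can switch to Mid (3.8 → 5.1). Not NE.

Pure NE: (Mid, Ultra)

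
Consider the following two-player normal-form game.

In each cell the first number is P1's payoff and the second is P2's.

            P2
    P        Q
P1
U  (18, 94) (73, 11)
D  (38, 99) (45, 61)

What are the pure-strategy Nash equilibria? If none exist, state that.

Pure NE: (D, P)

For each player, find the best response to each opponent profile; mutual best responses are the pure NE.
P1 against P: payoffs 18, 38 → best response D.
P1 against Q: payoffs 73, 45 → best response U.
P2 against U: payoffs 94, 11 → best response P.
P2 against D: payoffs 99, 61 → best response P.
Mutual best responses: (D, P).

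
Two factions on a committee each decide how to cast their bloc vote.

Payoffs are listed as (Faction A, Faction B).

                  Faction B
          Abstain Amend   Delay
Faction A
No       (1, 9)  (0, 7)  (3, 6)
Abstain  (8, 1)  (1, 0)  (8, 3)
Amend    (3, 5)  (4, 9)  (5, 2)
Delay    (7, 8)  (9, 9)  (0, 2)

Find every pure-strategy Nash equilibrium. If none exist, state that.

(Abstain, Delay) and (Delay, Amend)

(No, Abstain): Faction A can switch to Abstain (1 → 8). Not NE.
(No, Amend): Faction A can switch to Abstain (0 → 1). Not NE.
(No, Delay): Faction A can switch to Abstain (3 → 8). Not NE.
(Abstain, Abstain): Faction B can switch to Delay (1 → 3). Not NE.
(Abstain, Amend): Faction A can switch to Amend (1 → 4). Not NE.
(Abstain, Delay): Faction A gets 8, best alternative 5; Faction B gets 3, best alternative 1. No profitable deviation — NE.
(Amend, Abstain): Faction A can switch to Abstain (3 → 8). Not NE.
(Amend, Amend): Faction A can switch to Delay (4 → 9). Not NE.
(Amend, Delay): Faction A can switch to Abstain (5 → 8). Not NE.
(Delay, Abstain): Faction A can switch to Abstain (7 → 8). Not NE.
(Delay, Amend): Faction A gets 9, best alternative 4; Faction B gets 9, best alternative 8. No profitable deviation — NE.
(Delay, Delay): Faction A can switch to No (0 → 3). Not NE.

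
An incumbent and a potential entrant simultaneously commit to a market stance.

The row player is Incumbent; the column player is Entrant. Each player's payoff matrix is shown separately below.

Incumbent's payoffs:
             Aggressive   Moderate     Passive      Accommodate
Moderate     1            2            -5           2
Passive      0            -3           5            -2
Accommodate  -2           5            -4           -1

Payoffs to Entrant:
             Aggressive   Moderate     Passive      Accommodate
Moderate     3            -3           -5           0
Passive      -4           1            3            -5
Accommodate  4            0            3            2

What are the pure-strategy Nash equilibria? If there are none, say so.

Incumbent against Aggressive: payoffs 1, 0, -2 → best response Moderate.
Incumbent against Moderate: payoffs 2, -3, 5 → best response Accommodate.
Incumbent against Passive: payoffs -5, 5, -4 → best response Passive.
Incumbent against Accommodate: payoffs 2, -2, -1 → best response Moderate.
Entrant against Moderate: payoffs 3, -3, -5, 0 → best response Aggressive.
Entrant against Passive: payoffs -4, 1, 3, -5 → best response Passive.
Entrant against Accommodate: payoffs 4, 0, 3, 2 → best response Aggressive.
Mutual best responses: (Moderate, Aggressive); (Passive, Passive).

The pure Nash equilibria are (Moderate, Aggressive), (Passive, Passive).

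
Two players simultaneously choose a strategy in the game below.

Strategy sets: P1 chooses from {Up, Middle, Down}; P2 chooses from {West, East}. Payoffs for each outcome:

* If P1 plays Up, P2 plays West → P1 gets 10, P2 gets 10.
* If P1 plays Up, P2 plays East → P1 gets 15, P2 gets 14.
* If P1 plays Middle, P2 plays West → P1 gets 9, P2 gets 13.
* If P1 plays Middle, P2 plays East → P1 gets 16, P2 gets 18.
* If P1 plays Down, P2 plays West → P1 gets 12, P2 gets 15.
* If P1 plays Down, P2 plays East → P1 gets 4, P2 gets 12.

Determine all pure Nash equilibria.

P1 against West: payoffs 10, 9, 12 → best response Down.
P1 against East: payoffs 15, 16, 4 → best response Middle.
P2 against Up: payoffs 10, 14 → best response East.
P2 against Middle: payoffs 13, 18 → best response East.
P2 against Down: payoffs 15, 12 → best response West.
Mutual best responses: (Middle, East); (Down, West).

(Middle, East); (Down, West)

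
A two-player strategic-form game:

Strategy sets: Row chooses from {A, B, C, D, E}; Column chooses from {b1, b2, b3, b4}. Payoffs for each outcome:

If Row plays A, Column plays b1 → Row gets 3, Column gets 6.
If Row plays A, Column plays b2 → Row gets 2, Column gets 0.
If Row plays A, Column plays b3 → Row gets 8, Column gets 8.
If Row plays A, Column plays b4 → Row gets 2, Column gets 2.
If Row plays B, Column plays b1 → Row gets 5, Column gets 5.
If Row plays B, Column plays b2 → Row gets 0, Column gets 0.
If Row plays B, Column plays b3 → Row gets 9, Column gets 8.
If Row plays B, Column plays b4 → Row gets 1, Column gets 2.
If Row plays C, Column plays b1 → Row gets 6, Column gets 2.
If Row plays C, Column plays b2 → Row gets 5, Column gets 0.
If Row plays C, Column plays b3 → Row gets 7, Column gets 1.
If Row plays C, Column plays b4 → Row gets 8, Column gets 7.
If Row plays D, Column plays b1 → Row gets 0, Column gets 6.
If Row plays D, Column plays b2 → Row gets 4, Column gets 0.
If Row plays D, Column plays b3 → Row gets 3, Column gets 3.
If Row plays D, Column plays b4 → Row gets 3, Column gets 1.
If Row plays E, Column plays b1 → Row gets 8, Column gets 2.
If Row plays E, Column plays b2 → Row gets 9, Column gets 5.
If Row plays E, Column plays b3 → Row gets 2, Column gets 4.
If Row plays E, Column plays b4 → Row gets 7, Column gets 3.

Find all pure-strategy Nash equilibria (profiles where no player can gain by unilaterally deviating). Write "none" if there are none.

Mark each player's best response to every combination of opponents' strategies; a profile where every player is best-responding is a pure Nash equilibrium.
Row against b1: payoffs 3, 5, 6, 0, 8 → best response E.
Row against b2: payoffs 2, 0, 5, 4, 9 → best response E.
Row against b3: payoffs 8, 9, 7, 3, 2 → best response B.
Row against b4: payoffs 2, 1, 8, 3, 7 → best response C.
Column against A: payoffs 6, 0, 8, 2 → best response b3.
Column against B: payoffs 5, 0, 8, 2 → best response b3.
Column against C: payoffs 2, 0, 1, 7 → best response b4.
Column against D: payoffs 6, 0, 3, 1 → best response b1.
Column against E: payoffs 2, 5, 4, 3 → best response b2.
Mutual best responses: (B, b3); (C, b4); (E, b2).

The pure Nash equilibria are (B, b3); (C, b4); (E, b2).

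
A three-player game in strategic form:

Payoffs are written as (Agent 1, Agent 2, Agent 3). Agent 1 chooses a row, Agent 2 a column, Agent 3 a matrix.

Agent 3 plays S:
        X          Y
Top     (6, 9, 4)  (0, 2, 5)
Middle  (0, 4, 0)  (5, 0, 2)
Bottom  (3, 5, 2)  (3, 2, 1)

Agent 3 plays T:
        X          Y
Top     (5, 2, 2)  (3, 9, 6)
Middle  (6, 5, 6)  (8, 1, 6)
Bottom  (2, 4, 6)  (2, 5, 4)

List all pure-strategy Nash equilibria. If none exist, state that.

The pure Nash equilibria are (Top, X, S); (Middle, X, T).

Agent 1 against (X, S): payoffs 6, 0, 3 → best response Top.
Agent 1 against (X, T): payoffs 5, 6, 2 → best response Middle.
Agent 1 against (Y, S): payoffs 0, 5, 3 → best response Middle.
Agent 1 against (Y, T): payoffs 3, 8, 2 → best response Middle.
Agent 2 against (Top, S): payoffs 9, 2 → best response X.
Agent 2 against (Top, T): payoffs 2, 9 → best response Y.
Agent 2 against (Middle, S): payoffs 4, 0 → best response X.
Agent 2 against (Middle, T): payoffs 5, 1 → best response X.
Agent 2 against (Bottom, S): payoffs 5, 2 → best response X.
Agent 2 against (Bottom, T): payoffs 4, 5 → best response Y.
Agent 3 against (Top, X): payoffs 4, 2 → best response S.
Agent 3 against (Top, Y): payoffs 5, 6 → best response T.
Agent 3 against (Middle, X): payoffs 0, 6 → best response T.
Agent 3 against (Middle, Y): payoffs 2, 6 → best response T.
Agent 3 against (Bottom, X): payoffs 2, 6 → best response T.
Agent 3 against (Bottom, Y): payoffs 1, 4 → best response T.
Mutual best responses: (Top, X, S); (Middle, X, T).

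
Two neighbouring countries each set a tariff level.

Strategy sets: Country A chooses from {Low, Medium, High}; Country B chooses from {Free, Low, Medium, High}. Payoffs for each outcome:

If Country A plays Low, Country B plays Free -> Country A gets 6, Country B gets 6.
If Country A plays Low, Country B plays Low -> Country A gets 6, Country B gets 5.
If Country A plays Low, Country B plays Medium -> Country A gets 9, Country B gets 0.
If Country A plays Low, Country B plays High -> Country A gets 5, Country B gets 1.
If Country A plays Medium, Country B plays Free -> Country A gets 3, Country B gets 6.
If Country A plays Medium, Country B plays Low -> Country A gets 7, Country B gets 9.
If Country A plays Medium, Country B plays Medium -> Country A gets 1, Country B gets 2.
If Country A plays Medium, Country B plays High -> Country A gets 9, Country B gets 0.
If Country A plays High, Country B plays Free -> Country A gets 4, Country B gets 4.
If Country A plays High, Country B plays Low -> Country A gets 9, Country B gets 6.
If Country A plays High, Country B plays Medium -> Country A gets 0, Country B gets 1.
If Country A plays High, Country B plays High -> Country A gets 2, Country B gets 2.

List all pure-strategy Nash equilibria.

The pure Nash equilibria are (Low, Free), (High, Low).

Country A against Free: payoffs 6, 3, 4 → best response Low.
Country A against Low: payoffs 6, 7, 9 → best response High.
Country A against Medium: payoffs 9, 1, 0 → best response Low.
Country A against High: payoffs 5, 9, 2 → best response Medium.
Country B against Low: payoffs 6, 5, 0, 1 → best response Free.
Country B against Medium: payoffs 6, 9, 2, 0 → best response Low.
Country B against High: payoffs 4, 6, 1, 2 → best response Low.
Mutual best responses: (Low, Free); (High, Low).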